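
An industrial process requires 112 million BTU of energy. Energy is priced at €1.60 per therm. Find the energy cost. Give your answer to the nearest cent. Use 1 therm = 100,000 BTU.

€1792.00

112 million BTU × (10 therm/million BTU) = 1,120 therm
Cost = 1,120 therm × €1.60/therm = €1,792.00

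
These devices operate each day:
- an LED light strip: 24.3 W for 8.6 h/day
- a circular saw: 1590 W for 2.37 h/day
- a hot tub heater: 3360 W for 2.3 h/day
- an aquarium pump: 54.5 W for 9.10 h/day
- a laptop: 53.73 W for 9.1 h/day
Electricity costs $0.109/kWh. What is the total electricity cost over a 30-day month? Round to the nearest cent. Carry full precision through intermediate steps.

$41.50

LED light strip: 24.3 W × 8.6 h × 30 d = 6,269 Wh = 6.269 kWh
circular saw: 1590 W × 2.37 h × 30 d = 113,049 Wh = 113 kWh
hot tub heater: 3360 W × 2.3 h × 30 d = 231,840 Wh = 231.8 kWh
aquarium pump: 54.5 W × 9.10 h × 30 d = 14,878 Wh = 14.88 kWh
laptop: 53.73 W × 9.1 h × 30 d = 14,668 Wh = 14.67 kWh
Total energy = 6.269 + 113 + 231.8 + 14.88 + 14.67 = 380.7 kWh
Cost = 380.7 kWh × $0.109 = $41.50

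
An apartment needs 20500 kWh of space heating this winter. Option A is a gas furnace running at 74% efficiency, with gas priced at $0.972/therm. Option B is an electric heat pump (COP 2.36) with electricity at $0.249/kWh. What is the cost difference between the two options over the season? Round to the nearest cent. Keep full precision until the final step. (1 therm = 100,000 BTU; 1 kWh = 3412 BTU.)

$1244.17

Heat load = 20500 kWh × 3412 = 69,946,000 BTU
Gas: input = 69,946,000 / 0.74 = 94,521,622 BTU = 945.2 therm → 945.2 × $0.972 = $918.75
Heat pump: 69,946,000 BTU / 3412 = 20,500 kWh heat; / 2.36 = 8,686 kWh in → × $0.249 = $2,162.92
Difference = |$918.75 − $2,162.92| = $1,244.17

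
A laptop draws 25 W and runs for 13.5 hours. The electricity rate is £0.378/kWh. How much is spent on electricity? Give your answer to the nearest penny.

Energy = 25 W × 13.5 h = 338 Wh = 0.3375 kWh
Cost = 0.3375 kWh × £0.378/kWh = £0.13

£0.13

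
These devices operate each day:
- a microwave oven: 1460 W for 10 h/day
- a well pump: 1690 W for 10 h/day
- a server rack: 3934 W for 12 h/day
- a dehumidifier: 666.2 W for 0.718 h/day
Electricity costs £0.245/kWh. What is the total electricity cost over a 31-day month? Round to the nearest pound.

£601

microwave oven: 1460 W × 10 h × 31 d = 452,600 Wh = 452.6 kWh
well pump: 1690 W × 10 h × 31 d = 523,900 Wh = 523.9 kWh
server rack: 3934 W × 12 h × 31 d = 1,463,448 Wh = 1,463 kWh
dehumidifier: 666.2 W × 0.718 h × 31 d = 14,828 Wh = 14.83 kWh
Total energy = 452.6 + 523.9 + 1,463 + 14.83 = 2,455 kWh
Cost = 2,455 kWh × £0.245 = £601.42 ≈ £601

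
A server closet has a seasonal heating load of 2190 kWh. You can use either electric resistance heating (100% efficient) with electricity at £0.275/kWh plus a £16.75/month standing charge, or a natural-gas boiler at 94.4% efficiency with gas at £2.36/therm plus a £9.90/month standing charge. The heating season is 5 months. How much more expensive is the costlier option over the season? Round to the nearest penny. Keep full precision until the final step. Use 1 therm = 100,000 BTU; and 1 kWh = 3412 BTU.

Heat load = 2190 kWh × 3412 = 7,472,280 BTU
Gas: input = 7,472,280 / 0.944 = 7,915,551 BTU = 79.16 therm → 79.16 × £2.36 = £186.81; + 5 × £9.90 standing = £236.31
Electric: 7,472,280 BTU / 3412 = 2,190 kWh → × £0.275 = £602.25; + 5 × £16.75 standing = £686.00
Difference = |£236.31 − £686.00| = £449.69

£449.69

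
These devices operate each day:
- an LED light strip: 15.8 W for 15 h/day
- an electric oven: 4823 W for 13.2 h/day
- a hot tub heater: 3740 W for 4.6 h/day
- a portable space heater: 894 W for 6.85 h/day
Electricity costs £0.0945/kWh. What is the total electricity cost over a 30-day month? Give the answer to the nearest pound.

LED light strip: 15.8 W × 15 h × 30 d = 7,110 Wh = 7.11 kWh
electric oven: 4823 W × 13.2 h × 30 d = 1,909,908 Wh = 1,910 kWh
hot tub heater: 3740 W × 4.6 h × 30 d = 516,120 Wh = 516.1 kWh
portable space heater: 894 W × 6.85 h × 30 d = 183,717 Wh = 183.7 kWh
Total energy = 7.11 + 1,910 + 516.1 + 183.7 = 2,617 kWh
Cost = 2,617 kWh × £0.0945 = £247.29 ≈ £247

£247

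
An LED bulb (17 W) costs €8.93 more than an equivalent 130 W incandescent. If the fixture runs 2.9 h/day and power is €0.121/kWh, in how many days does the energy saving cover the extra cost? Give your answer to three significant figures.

225 days

Power saved = 130 − 17 = 113 W
Daily energy saved = 113 W × 2.9 h = 327.7 Wh = 0.3277 kWh
Daily savings = 0.3277 × €0.121 = €0.0397
Payback = €8.93 / €0.0397 per day = 225.2 days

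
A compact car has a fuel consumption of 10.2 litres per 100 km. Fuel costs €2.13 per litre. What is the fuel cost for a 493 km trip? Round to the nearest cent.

Fuel = 10.2 L/100 km × 493 km / 100 = 50.29 L
Cost = 50.29 L × €2.13/L = €107.11

€107.11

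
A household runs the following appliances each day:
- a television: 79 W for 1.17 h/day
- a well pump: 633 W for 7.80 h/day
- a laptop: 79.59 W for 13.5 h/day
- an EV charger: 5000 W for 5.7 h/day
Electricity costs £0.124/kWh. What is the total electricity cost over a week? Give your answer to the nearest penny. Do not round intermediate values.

television: 79 W × 1.17 h × 7 d = 647 Wh = 0.647 kWh
well pump: 633 W × 7.80 h × 7 d = 34,562 Wh = 34.56 kWh
laptop: 79.59 W × 13.5 h × 7 d = 7,521 Wh = 7.521 kWh
EV charger: 5000 W × 5.7 h × 7 d = 199,500 Wh = 199.5 kWh
Total energy = 0.647 + 34.56 + 7.521 + 199.5 = 242.2 kWh
Cost = 242.2 kWh × £0.124 = £30.04

£30.04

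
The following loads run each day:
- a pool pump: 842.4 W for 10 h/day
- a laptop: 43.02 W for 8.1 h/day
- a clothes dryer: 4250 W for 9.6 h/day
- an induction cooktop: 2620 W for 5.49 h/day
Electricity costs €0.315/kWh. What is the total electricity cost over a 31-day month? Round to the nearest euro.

pool pump: 842.4 W × 10 h × 31 d = 261,144 Wh = 261.1 kWh
laptop: 43.02 W × 8.1 h × 31 d = 10,802 Wh = 10.8 kWh
clothes dryer: 4250 W × 9.6 h × 31 d = 1,264,800 Wh = 1,265 kWh
induction cooktop: 2620 W × 5.49 h × 31 d = 445,898 Wh = 445.9 kWh
Total energy = 261.1 + 10.8 + 1,265 + 445.9 = 1,983 kWh
Cost = 1,983 kWh × €0.315 = €624.53 ≈ €625

€625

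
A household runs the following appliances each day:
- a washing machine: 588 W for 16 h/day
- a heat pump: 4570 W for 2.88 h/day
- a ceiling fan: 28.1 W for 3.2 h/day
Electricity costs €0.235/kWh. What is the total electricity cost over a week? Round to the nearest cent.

€37.27

washing machine: 588 W × 16 h × 7 d = 65,856 Wh = 65.86 kWh
heat pump: 4570 W × 2.88 h × 7 d = 92,131 Wh = 92.13 kWh
ceiling fan: 28.1 W × 3.2 h × 7 d = 629 Wh = 0.6294 kWh
Total energy = 65.86 + 92.13 + 0.6294 = 158.6 kWh
Cost = 158.6 kWh × €0.235 = €37.27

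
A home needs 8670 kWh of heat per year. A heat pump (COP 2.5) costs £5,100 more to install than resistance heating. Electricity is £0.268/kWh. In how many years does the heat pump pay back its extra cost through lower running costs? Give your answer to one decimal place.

3.7 years

Resistance: 8670 kWh × £0.268 = £2,323.56/yr
Heat pump: 8670 / 2.5 = 3468 kWh in → × £0.268 = £929.42/yr
Annual savings = £1,394.14
Payback = £5,100 / £1,394.14 = 3.66 years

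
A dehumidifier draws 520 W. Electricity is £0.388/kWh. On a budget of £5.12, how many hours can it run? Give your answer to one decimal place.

25.4 h

Energy budget = £5.12 / £0.388 per kWh = 13.2 kWh = 13,196 Wh
Runtime = 13,196 Wh / 520 W = 25.38 h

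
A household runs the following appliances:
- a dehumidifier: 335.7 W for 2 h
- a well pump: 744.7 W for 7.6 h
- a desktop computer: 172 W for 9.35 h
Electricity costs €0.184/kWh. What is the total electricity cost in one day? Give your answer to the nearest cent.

€1.46

dehumidifier: 335.7 W × 2 h = 671 Wh = 0.6714 kWh
well pump: 744.7 W × 7.6 h = 5,660 Wh = 5.66 kWh
desktop computer: 172 W × 9.35 h = 1,608 Wh = 1.608 kWh
Total energy = 0.6714 + 5.66 + 1.608 = 7.939 kWh
Cost = 7.939 kWh × €0.184 = €1.46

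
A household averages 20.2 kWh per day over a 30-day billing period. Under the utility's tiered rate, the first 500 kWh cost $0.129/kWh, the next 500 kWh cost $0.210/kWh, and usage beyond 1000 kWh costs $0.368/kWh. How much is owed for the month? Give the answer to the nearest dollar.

$87

Usage = 20.2 kWh/day × 30 days = 606 kWh
First 500 kWh × $0.129 = $64.50
Next 106 kWh × $0.210 = $22.26
Remaining tier: 0 kWh (not reached)
Total = $86.76 ≈ $87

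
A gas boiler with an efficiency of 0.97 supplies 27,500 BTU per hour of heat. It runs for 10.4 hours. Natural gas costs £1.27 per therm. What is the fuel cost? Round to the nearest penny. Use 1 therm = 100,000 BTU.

£3.74

Heat delivered = 27,500 BTU/h × 10.4 h = 286,000 BTU
Gas input = 286,000 / 0.97 = 294,845 BTU
= 294,845 / 100,000 = 2.948 therm
Cost = 2.948 × £1.27/therm = £3.74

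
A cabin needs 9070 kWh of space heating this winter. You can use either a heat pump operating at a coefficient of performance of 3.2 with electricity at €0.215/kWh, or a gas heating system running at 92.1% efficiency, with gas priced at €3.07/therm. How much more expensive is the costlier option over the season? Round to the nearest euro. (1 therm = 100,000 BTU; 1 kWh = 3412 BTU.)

€422

Heat load = 9070 kWh × 3412 = 30,946,840 BTU
Gas: input = 30,946,840 / 0.921 = 33,601,346 BTU = 336 therm → 336 × €3.07 = €1,031.56
Heat pump: 30,946,840 BTU / 3412 = 9,070 kWh heat; / 3.2 = 2,834 kWh in → × €0.215 = €609.39
Difference = |€1,031.56 − €609.39| = €422.17 ≈ €422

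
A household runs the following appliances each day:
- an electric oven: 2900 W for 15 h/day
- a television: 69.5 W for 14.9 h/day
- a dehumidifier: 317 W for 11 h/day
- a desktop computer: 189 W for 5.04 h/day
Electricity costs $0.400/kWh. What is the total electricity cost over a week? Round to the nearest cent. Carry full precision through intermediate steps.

$137.13

electric oven: 2900 W × 15 h × 7 d = 304,500 Wh = 304.5 kWh
television: 69.5 W × 14.9 h × 7 d = 7,249 Wh = 7.249 kWh
dehumidifier: 317 W × 11 h × 7 d = 24,409 Wh = 24.41 kWh
desktop computer: 189 W × 5.04 h × 7 d = 6,668 Wh = 6.668 kWh
Total energy = 304.5 + 7.249 + 24.41 + 6.668 = 342.8 kWh
Cost = 342.8 kWh × $0.400 = $137.13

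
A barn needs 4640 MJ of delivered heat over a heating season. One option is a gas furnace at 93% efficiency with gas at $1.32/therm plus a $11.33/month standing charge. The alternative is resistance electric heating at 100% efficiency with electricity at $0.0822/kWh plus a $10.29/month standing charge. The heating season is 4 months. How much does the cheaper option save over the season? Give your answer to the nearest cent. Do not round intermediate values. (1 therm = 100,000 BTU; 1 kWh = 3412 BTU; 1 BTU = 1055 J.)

Heat load = 4640 MJ = 4,640,000,000 J / 1055 = 4,398,104 BTU
Gas: input = 4,398,104 / 0.93 = 4,729,144 BTU = 47.29 therm → 47.29 × $1.32 = $62.42; + 4 × $11.33 standing = $107.74
Electric: 4,398,104 BTU / 3412 = 1,289 kWh → × $0.0822 = $105.96; + 4 × $10.29 standing = $147.12
Difference = |$107.74 − $147.12| = $39.37

$39.37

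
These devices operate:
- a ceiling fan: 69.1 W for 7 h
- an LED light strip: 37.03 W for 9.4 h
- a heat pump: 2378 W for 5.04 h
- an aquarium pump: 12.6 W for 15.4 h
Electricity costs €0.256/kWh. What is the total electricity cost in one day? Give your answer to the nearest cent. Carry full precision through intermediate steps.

€3.33

ceiling fan: 69.1 W × 7 h = 484 Wh = 0.4837 kWh
LED light strip: 37.03 W × 9.4 h = 348 Wh = 0.3481 kWh
heat pump: 2378 W × 5.04 h = 11,985 Wh = 11.99 kWh
aquarium pump: 12.6 W × 15.4 h = 194 Wh = 0.194 kWh
Total energy = 0.4837 + 0.3481 + 11.99 + 0.194 = 13.01 kWh
Cost = 13.01 kWh × €0.256 = €3.33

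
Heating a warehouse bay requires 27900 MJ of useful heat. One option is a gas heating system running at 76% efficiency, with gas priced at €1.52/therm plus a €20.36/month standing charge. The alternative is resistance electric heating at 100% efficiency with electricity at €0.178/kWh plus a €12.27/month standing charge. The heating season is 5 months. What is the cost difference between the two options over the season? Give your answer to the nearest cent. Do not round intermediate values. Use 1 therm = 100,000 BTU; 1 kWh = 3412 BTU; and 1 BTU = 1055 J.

Heat load = 27900 MJ = 27,900,000,000 J / 1055 = 26,445,498 BTU
Gas: input = 26,445,498 / 0.76 = 34,796,707 BTU = 348 therm → 348 × €1.52 = €528.91; + 5 × €20.36 standing = €630.71
Electric: 26,445,498 BTU / 3412 = 7,751 kWh → × €0.178 = €1,379.63; + 5 × €12.27 standing = €1,440.98
Difference = |€630.71 − €1,440.98| = €810.27

€810.27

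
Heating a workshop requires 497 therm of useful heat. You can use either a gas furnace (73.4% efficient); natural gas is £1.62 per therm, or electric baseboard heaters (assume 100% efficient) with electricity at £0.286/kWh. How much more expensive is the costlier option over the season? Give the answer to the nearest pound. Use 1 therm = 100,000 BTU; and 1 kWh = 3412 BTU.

Heat load = 497 therm × 100,000 = 49,700,000 BTU
Gas: input = 49,700,000 / 0.734 = 67,711,172 BTU = 677.1 therm → 677.1 × £1.62 = £1,096.92
Electric: 49,700,000 BTU / 3412 = 14,570 kWh → × £0.286 = £4,165.94
Difference = |£1,096.92 − £4,165.94| = £3,069.02 ≈ £3069

£3069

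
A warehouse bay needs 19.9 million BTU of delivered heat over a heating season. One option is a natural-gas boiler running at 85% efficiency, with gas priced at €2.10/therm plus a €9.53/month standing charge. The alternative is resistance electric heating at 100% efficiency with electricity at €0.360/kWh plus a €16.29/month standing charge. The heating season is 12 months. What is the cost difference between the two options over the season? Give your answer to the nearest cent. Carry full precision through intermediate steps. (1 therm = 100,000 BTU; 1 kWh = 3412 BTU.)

€1689.12

Heat load = 19.9 × 10⁶ BTU = 19,900,000 BTU
Gas: input = 19,900,000 / 0.85 = 23,411,765 BTU = 234.1 therm → 234.1 × €2.10 = €491.65; + 12 × €9.53 standing = €606.01
Electric: 19,900,000 BTU / 3412 = 5,832 kWh → × €0.360 = €2,099.65; + 12 × €16.29 standing = €2,295.13
Difference = |€606.01 − €2,295.13| = €1,689.12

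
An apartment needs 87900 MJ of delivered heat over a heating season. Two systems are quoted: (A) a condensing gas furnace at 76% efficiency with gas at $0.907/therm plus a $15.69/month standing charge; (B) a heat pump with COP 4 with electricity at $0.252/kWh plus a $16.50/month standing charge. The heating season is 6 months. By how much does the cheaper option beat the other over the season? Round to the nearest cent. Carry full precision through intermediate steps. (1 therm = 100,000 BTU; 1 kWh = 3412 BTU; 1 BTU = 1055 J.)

Heat load = 87900 MJ = 87,900,000,000 J / 1055 = 83,317,536 BTU
Gas: input = 83,317,536 / 0.76 = 109,628,336 BTU = 1,096 therm → 1,096 × $0.907 = $994.33; + 6 × $15.69 standing = $1,088.47
Heat pump: 83,317,536 BTU / 3412 = 24,420 kWh heat; / 4 = 6,105 kWh in → × $0.252 = $1,538.40; + 6 × $16.50 standing = $1,637.40
Difference = |$1,088.47 − $1,637.40| = $548.93

$548.93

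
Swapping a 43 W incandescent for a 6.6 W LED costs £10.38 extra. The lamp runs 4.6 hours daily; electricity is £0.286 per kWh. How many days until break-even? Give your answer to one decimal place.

Power saved = 43 − 6.6 = 36.4 W
Daily energy saved = 36.4 W × 4.6 h = 167.4 Wh = 0.16744 kWh
Daily savings = 0.16744 × £0.286 = £0.0479
Payback = £10.38 / £0.0479 per day = 216.8 days

216.8 days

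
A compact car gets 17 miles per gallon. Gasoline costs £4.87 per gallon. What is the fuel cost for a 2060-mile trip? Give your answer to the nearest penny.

£590.13

Fuel = 2060 mi / 17 mpg = 121.2 gal
Cost = 121.2 gal × £4.87/gal = £590.13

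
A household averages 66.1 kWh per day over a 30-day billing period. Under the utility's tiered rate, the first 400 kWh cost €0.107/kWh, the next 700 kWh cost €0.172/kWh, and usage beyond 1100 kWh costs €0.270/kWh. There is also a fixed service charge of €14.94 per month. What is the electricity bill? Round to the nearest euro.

Usage = 66.1 kWh/day × 30 days = 1983 kWh
First 400 kWh × €0.107 = €42.80
Next 700 kWh × €0.172 = €120.40
Remaining 883 kWh × €0.270 = €238.41
Energy charge = €401.61; + service €14.94 = €416.55 ≈ €417

€417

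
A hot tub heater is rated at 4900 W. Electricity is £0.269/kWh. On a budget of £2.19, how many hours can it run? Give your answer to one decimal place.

1.7 h

Energy budget = £2.19 / £0.269 per kWh = 8.141 kWh = 8,141 Wh
Runtime = 8,141 Wh / 4900 W = 1.661 h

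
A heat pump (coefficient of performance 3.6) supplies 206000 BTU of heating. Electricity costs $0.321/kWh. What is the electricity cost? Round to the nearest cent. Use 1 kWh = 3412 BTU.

Heat delivered = 206,000 BTU / 3412 = 60.38 kWh
Electrical input = 60.38 kWh / 3.6 = 16.77 kWh
Cost = 16.77 × $0.321/kWh = $5.38

$5.38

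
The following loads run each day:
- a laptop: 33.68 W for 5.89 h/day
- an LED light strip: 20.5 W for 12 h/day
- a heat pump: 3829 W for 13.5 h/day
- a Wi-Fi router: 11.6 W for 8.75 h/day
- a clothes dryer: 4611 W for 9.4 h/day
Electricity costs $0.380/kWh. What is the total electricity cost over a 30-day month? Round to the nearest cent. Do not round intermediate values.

$1089.62

laptop: 33.68 W × 5.89 h × 30 d = 5,951 Wh = 5.951 kWh
LED light strip: 20.5 W × 12 h × 30 d = 7,380 Wh = 7.38 kWh
heat pump: 3829 W × 13.5 h × 30 d = 1,550,745 Wh = 1,551 kWh
Wi-Fi router: 11.6 W × 8.75 h × 30 d = 3,045 Wh = 3.045 kWh
clothes dryer: 4611 W × 9.4 h × 30 d = 1,300,302 Wh = 1,300 kWh
Total energy = 5.951 + 7.38 + 1,551 + 3.045 + 1,300 = 2,867 kWh
Cost = 2,867 kWh × $0.380 = $1,089.62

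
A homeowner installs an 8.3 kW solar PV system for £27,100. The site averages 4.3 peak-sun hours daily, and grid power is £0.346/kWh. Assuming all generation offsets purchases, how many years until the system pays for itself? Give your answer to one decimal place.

Daily generation = 8.3 kW × 4.3 h = 35.69 kWh
Annual generation = 35.69 × 365 = 13027 kWh
Annual savings = 13027 × £0.346 = £4,507.29
Payback = £27,100 / £4,507.29 = 6.01 years

6.0 years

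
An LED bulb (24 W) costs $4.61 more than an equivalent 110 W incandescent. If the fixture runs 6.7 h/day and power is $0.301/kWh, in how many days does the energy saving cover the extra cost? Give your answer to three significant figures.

26.6 days

Power saved = 110 − 24 = 86 W
Daily energy saved = 86 W × 6.7 h = 576.2 Wh = 0.5762 kWh
Daily savings = 0.5762 × $0.301 = $0.1734
Payback = $4.61 / $0.1734 per day = 26.58 days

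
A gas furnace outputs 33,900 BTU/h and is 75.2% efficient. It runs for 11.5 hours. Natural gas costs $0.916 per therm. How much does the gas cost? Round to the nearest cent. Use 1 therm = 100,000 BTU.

Heat delivered = 33,900 BTU/h × 11.5 h = 389,850 BTU
Gas input = 389,850 / 0.752 = 518,418 BTU
= 518,418 / 100,000 = 5.184 therm
Cost = 5.184 × $0.916/therm = $4.75

$4.75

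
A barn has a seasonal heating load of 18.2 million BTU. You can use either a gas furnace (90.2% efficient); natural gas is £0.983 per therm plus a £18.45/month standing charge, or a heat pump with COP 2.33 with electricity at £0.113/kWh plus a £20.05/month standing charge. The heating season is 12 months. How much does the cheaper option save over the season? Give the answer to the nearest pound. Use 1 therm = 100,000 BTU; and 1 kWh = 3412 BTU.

Heat load = 18.2 × 10⁶ BTU = 18,200,000 BTU
Gas: input = 18,200,000 / 0.902 = 20,177,384 BTU = 201.8 therm → 201.8 × £0.983 = £198.34; + 12 × £18.45 standing = £419.74
Heat pump: 18,200,000 BTU / 3412 = 5,334 kWh heat; / 2.33 = 2,289 kWh in → × £0.113 = £258.69; + 12 × £20.05 standing = £499.29
Difference = |£419.74 − £499.29| = £79.55 ≈ £80

£80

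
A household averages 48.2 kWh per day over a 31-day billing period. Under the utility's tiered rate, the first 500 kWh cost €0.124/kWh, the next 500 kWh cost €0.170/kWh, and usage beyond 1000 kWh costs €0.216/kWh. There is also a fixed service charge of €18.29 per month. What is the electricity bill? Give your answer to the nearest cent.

Usage = 48.2 kWh/day × 31 days = 1494.2 kWh
First 500 kWh × €0.124 = €62.00
Next 500 kWh × €0.170 = €85.00
Remaining 494.2 kWh × €0.216 = €106.75
Energy charge = €253.75; + service €18.29 = €272.04

€272.04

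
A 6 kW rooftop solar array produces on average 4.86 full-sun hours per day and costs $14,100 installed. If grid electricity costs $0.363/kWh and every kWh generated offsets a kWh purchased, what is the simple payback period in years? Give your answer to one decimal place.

Daily generation = 6 kW × 4.86 h = 29.16 kWh
Annual generation = 29.16 × 365 = 10643 kWh
Annual savings = 10643 × $0.363 = $3,863.55
Payback = $14,100 / $3,863.55 = 3.65 years

3.6 years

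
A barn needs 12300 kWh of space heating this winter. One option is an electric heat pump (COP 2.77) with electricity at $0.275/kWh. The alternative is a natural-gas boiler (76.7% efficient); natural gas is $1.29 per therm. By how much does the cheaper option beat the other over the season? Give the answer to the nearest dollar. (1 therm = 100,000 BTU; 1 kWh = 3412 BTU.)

$515

Heat load = 12300 kWh × 3412 = 41,967,600 BTU
Gas: input = 41,967,600 / 0.767 = 54,716,558 BTU = 547.2 therm → 547.2 × $1.29 = $705.84
Heat pump: 41,967,600 BTU / 3412 = 12,300 kWh heat; / 2.77 = 4,440 kWh in → × $0.275 = $1,221.12
Difference = |$705.84 − $1,221.12| = $515.28 ≈ $515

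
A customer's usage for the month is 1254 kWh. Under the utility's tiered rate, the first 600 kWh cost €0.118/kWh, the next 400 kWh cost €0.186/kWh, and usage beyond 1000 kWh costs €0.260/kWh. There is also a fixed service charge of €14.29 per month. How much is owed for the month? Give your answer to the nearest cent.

First 600 kWh × €0.118 = €70.80
Next 400 kWh × €0.186 = €74.40
Remaining 254 kWh × €0.260 = €66.04
Energy charge = €211.24; + service €14.29 = €225.53

€225.53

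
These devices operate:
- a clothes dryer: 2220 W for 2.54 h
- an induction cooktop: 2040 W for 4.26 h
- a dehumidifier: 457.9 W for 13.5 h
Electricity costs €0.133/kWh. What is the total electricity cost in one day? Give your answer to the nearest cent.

clothes dryer: 2220 W × 2.54 h = 5,639 Wh = 5.639 kWh
induction cooktop: 2040 W × 4.26 h = 8,690 Wh = 8.69 kWh
dehumidifier: 457.9 W × 13.5 h = 6,182 Wh = 6.182 kWh
Total energy = 5.639 + 8.69 + 6.182 = 20.51 kWh
Cost = 20.51 kWh × €0.133 = €2.73

€2.73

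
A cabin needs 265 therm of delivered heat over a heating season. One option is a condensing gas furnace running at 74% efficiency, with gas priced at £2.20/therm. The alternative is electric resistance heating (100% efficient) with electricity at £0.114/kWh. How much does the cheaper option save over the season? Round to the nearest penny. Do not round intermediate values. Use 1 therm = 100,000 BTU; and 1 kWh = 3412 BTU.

£97.57

Heat load = 265 therm × 100,000 = 26,500,000 BTU
Gas: input = 26,500,000 / 0.74 = 35,810,811 BTU = 358.1 therm → 358.1 × £2.20 = £787.84
Electric: 26,500,000 BTU / 3412 = 7,767 kWh → × £0.114 = £885.40
Difference = |£787.84 − £885.40| = £97.57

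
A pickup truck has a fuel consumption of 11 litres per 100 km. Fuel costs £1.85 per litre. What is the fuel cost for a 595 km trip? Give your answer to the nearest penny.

Fuel = 11 L/100 km × 595 km / 100 = 65.45 L
Cost = 65.45 L × £1.85/L = £121.08

£121.08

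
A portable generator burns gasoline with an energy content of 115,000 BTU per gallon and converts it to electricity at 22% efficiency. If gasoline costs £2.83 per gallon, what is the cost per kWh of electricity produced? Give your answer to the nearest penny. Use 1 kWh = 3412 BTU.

Electrical output per gallon = 115,000 BTU × 0.22 / 3412 BTU/kWh = 7.415 kWh
Cost per kWh = £2.83 / 7.415 kWh = £0.382

£0.38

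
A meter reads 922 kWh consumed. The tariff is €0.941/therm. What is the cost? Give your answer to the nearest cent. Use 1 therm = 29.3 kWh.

922 kWh × (0.03413 therm/kWh) = 31.47 therm
Cost = 31.47 therm × €0.941/therm = €29.61

€29.61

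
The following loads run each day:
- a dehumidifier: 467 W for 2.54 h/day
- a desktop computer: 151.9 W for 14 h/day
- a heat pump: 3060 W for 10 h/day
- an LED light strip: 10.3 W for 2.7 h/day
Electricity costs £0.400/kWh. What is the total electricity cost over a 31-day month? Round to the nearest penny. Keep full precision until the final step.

dehumidifier: 467 W × 2.54 h × 31 d = 36,772 Wh = 36.77 kWh
desktop computer: 151.9 W × 14 h × 31 d = 65,925 Wh = 65.92 kWh
heat pump: 3060 W × 10 h × 31 d = 948,600 Wh = 948.6 kWh
LED light strip: 10.3 W × 2.7 h × 31 d = 862 Wh = 0.8621 kWh
Total energy = 36.77 + 65.92 + 948.6 + 0.8621 = 1,052 kWh
Cost = 1,052 kWh × £0.400 = £420.86

£420.86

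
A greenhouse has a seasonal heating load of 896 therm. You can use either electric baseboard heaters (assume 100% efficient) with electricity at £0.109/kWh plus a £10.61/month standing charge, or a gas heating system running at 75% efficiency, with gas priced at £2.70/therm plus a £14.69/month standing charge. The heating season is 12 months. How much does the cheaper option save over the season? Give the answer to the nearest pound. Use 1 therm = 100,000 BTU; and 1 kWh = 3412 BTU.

£412

Heat load = 896 therm × 100,000 = 89,600,000 BTU
Gas: input = 89,600,000 / 0.75 = 119,466,667 BTU = 1,195 therm → 1,195 × £2.70 = £3,225.60; + 12 × £14.69 standing = £3,401.88
Electric: 89,600,000 BTU / 3412 = 26,260 kWh → × £0.109 = £2,862.37; + 12 × £10.61 standing = £2,989.69
Difference = |£3,401.88 − £2,989.69| = £412.19 ≈ £412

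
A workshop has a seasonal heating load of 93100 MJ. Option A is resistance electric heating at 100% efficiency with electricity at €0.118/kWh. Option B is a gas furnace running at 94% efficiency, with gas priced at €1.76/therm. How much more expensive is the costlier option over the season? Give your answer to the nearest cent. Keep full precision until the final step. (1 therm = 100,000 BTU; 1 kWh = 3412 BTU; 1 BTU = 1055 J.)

€1399.63

Heat load = 93100 MJ = 93,100,000,000 J / 1055 = 88,246,445 BTU
Gas: input = 88,246,445 / 0.94 = 93,879,197 BTU = 938.8 therm → 938.8 × €1.76 = €1,652.27
Electric: 88,246,445 BTU / 3412 = 25,860 kWh → × €0.118 = €3,051.90
Difference = |€1,652.27 − €3,051.90| = €1,399.63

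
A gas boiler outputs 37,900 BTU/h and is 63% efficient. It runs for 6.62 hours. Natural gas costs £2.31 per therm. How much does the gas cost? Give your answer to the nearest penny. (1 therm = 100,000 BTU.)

Heat delivered = 37,900 BTU/h × 6.62 h = 250,898 BTU
Gas input = 250,898 / 0.63 = 398,251 BTU
= 398,251 / 100,000 = 3.983 therm
Cost = 3.983 × £2.31/therm = £9.20

£9.20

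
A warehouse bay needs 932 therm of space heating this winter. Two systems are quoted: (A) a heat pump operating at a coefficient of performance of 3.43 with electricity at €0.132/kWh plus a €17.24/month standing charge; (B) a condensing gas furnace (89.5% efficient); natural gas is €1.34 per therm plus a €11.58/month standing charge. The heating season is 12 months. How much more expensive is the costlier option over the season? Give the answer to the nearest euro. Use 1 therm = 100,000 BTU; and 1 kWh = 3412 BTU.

Heat load = 932 therm × 100,000 = 93,200,000 BTU
Gas: input = 93,200,000 / 0.895 = 104,134,078 BTU = 1,041 therm → 1,041 × €1.34 = €1,395.40; + 12 × €11.58 standing = €1,534.36
Heat pump: 93,200,000 BTU / 3412 = 27,320 kWh heat; / 3.43 = 7,964 kWh in → × €0.132 = €1,051.20; + 12 × €17.24 standing = €1,258.08
Difference = |€1,534.36 − €1,258.08| = €276.27 ≈ €276

€276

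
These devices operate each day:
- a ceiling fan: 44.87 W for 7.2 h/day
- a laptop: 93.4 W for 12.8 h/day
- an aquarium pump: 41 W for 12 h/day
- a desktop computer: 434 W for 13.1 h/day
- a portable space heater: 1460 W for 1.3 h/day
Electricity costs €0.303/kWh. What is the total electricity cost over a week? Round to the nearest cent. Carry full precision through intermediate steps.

€20.35

ceiling fan: 44.87 W × 7.2 h × 7 d = 2,261 Wh = 2.261 kWh
laptop: 93.4 W × 12.8 h × 7 d = 8,369 Wh = 8.369 kWh
aquarium pump: 41 W × 12 h × 7 d = 3,444 Wh = 3.444 kWh
desktop computer: 434 W × 13.1 h × 7 d = 39,798 Wh = 39.8 kWh
portable space heater: 1460 W × 1.3 h × 7 d = 13,286 Wh = 13.29 kWh
Total energy = 2.261 + 8.369 + 3.444 + 39.8 + 13.29 = 67.16 kWh
Cost = 67.16 kWh × €0.303 = €20.35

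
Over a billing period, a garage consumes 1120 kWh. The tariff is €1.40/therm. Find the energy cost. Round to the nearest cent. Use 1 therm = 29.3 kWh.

1120 kWh × (0.03413 therm/kWh) = 38.23 therm
Cost = 38.23 therm × €1.40/therm = €53.52

€53.52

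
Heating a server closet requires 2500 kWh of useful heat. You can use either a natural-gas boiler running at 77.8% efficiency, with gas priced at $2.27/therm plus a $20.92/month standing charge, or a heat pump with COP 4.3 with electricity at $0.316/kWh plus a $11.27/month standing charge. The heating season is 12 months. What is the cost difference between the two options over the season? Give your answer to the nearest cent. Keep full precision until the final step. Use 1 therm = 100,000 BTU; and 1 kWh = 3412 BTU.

Heat load = 2500 kWh × 3412 = 8,530,000 BTU
Gas: input = 8,530,000 / 0.778 = 10,964,010 BTU = 109.6 therm → 109.6 × $2.27 = $248.88; + 12 × $20.92 standing = $499.92
Heat pump: 8,530,000 BTU / 3412 = 2,500 kWh heat; / 4.3 = 581.4 kWh in → × $0.316 = $183.72; + 12 × $11.27 standing = $318.96
Difference = |$499.92 − $318.96| = $180.96

$180.96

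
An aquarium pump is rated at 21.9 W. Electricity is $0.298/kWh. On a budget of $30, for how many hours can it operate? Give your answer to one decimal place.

4596.9 h

Energy budget = $30 / $0.298 per kWh = 100.7 kWh = 100,671 Wh
Runtime = 100,671 Wh / 21.9 W = 4,597 h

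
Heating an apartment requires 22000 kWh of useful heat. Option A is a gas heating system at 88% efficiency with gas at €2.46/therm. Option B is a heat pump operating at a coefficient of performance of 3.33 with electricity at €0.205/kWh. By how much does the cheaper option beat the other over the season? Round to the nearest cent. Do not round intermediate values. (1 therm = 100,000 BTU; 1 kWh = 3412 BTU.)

Heat load = 22000 kWh × 3412 = 75,064,000 BTU
Gas: input = 75,064,000 / 0.88 = 85,300,000 BTU = 853 therm → 853 × €2.46 = €2,098.38
Heat pump: 75,064,000 BTU / 3412 = 22,000 kWh heat; / 3.33 = 6,607 kWh in → × €0.205 = €1,354.35
Difference = |€2,098.38 − €1,354.35| = €744.03

€744.03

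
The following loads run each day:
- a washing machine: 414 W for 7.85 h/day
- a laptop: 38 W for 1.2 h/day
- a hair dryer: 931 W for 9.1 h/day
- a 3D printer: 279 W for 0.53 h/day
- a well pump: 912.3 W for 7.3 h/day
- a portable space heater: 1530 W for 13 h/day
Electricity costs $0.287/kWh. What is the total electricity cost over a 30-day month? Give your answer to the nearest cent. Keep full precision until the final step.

$331.19

washing machine: 414 W × 7.85 h × 30 d = 97,497 Wh = 97.5 kWh
laptop: 38 W × 1.2 h × 30 d = 1,368 Wh = 1.368 kWh
hair dryer: 931 W × 9.1 h × 30 d = 254,163 Wh = 254.2 kWh
3D printer: 279 W × 0.53 h × 30 d = 4,436 Wh = 4.436 kWh
well pump: 912.3 W × 7.3 h × 30 d = 199,794 Wh = 199.8 kWh
portable space heater: 1530 W × 13 h × 30 d = 596,700 Wh = 596.7 kWh
Total energy = 97.5 + 1.368 + 254.2 + 4.436 + 199.8 + 596.7 = 1,154 kWh
Cost = 1,154 kWh × $0.287 = $331.19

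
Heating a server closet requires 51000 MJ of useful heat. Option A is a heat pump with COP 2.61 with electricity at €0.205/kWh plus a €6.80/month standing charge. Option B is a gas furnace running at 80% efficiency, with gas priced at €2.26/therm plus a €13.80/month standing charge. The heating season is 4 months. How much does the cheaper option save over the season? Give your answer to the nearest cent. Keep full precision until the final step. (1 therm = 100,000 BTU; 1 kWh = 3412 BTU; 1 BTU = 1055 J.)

€280.83

Heat load = 51000 MJ = 51,000,000,000 J / 1055 = 48,341,232 BTU
Gas: input = 48,341,232 / 0.800 = 60,426,540 BTU = 604.3 therm → 604.3 × €2.26 = €1,365.64; + 4 × €13.80 standing = €1,420.84
Heat pump: 48,341,232 BTU / 3412 = 14,170 kWh heat; / 2.61 = 5,428 kWh in → × €0.205 = €1,112.81; + 4 × €6.80 standing = €1,140.01
Difference = |€1,420.84 − €1,140.01| = €280.83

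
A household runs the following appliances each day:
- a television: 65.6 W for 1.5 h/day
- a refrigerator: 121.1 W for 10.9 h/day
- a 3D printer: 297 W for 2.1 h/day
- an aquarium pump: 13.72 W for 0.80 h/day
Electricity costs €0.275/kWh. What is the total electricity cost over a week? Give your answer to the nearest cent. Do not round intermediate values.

television: 65.6 W × 1.5 h × 7 d = 689 Wh = 0.6888 kWh
refrigerator: 121.1 W × 10.9 h × 7 d = 9,240 Wh = 9.24 kWh
3D printer: 297 W × 2.1 h × 7 d = 4,366 Wh = 4.366 kWh
aquarium pump: 13.72 W × 0.80 h × 7 d = 77 Wh = 0.07683 kWh
Total energy = 0.6888 + 9.24 + 4.366 + 0.07683 = 14.37 kWh
Cost = 14.37 kWh × €0.275 = €3.95

€3.95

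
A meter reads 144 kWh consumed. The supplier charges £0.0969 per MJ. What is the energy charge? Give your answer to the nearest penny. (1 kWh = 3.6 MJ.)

144 kWh × (3.6 MJ/kWh) = 518.4 MJ
Cost = 518.4 MJ × £0.0969/MJ = £50.23

£50.23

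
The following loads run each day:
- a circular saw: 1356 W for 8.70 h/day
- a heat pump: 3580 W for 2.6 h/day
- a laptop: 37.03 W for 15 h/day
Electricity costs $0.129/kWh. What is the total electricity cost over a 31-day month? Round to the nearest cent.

circular saw: 1356 W × 8.70 h × 31 d = 365,713 Wh = 365.7 kWh
heat pump: 3580 W × 2.6 h × 31 d = 288,548 Wh = 288.5 kWh
laptop: 37.03 W × 15 h × 31 d = 17,219 Wh = 17.22 kWh
Total energy = 365.7 + 288.5 + 17.22 = 671.5 kWh
Cost = 671.5 kWh × $0.129 = $86.62

$86.62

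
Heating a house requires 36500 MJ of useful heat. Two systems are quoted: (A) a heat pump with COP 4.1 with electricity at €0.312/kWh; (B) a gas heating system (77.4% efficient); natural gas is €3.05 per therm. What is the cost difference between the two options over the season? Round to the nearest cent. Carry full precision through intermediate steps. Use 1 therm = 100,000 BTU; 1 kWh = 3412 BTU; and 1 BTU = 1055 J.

€591.71

Heat load = 36500 MJ = 36,500,000,000 J / 1055 = 34,597,156 BTU
Gas: input = 34,597,156 / 0.774 = 44,699,168 BTU = 447 therm → 447 × €3.05 = €1,363.32
Heat pump: 34,597,156 BTU / 3412 = 10,140 kWh heat; / 4.1 = 2,473 kWh in → × €0.312 = €771.62
Difference = |€1,363.32 − €771.62| = €591.71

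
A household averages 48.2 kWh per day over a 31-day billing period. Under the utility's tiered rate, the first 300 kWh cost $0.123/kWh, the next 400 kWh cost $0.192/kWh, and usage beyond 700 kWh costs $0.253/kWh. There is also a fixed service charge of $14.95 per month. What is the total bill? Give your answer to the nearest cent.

$329.58

Usage = 48.2 kWh/day × 31 days = 1494.2 kWh
First 300 kWh × $0.123 = $36.90
Next 400 kWh × $0.192 = $76.80
Remaining 794.2 kWh × $0.253 = $200.93
Energy charge = $314.63; + service $14.95 = $329.58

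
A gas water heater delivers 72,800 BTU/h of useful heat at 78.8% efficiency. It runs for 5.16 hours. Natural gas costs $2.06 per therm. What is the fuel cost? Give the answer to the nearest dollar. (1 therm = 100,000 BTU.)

Heat delivered = 72,800 BTU/h × 5.16 h = 375,648 BTU
Gas input = 375,648 / 0.788 = 476,711 BTU
= 476,711 / 100,000 = 4.767 therm
Cost = 4.767 × $2.06/therm = $9.82 ≈ $10

$10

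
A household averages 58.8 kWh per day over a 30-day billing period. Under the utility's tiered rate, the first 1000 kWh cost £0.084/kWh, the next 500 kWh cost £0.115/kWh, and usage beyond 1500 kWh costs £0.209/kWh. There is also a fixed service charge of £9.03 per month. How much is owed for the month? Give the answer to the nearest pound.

Usage = 58.8 kWh/day × 30 days = 1764 kWh
First 1000 kWh × £0.084 = £84.00
Next 500 kWh × £0.115 = £57.50
Remaining 264 kWh × £0.209 = £55.18
Energy charge = £196.68; + service £9.03 = £205.71 ≈ £206

£206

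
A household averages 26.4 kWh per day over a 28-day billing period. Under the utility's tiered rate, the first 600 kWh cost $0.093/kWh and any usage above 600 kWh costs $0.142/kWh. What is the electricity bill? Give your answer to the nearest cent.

$75.57

Usage = 26.4 kWh/day × 28 days = 739.2 kWh
First 600 kWh × $0.093 = $55.80
Remaining 139.2 kWh × $0.142 = $19.77
Total = $75.57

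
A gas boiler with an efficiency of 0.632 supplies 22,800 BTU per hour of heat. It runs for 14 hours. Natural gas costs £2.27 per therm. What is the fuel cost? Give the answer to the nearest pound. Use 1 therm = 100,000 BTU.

Heat delivered = 22,800 BTU/h × 14 h = 319,200 BTU
Gas input = 319,200 / 0.632 = 505,063 BTU
= 505,063 / 100,000 = 5.051 therm
Cost = 5.051 × £2.27/therm = £11.46 ≈ £11

£11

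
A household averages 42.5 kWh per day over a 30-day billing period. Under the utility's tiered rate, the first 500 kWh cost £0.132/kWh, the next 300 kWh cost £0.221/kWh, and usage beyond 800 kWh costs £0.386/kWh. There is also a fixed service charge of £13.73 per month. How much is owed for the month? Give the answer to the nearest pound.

£329

Usage = 42.5 kWh/day × 30 days = 1275 kWh
First 500 kWh × £0.132 = £66.00
Next 300 kWh × £0.221 = £66.30
Remaining 475 kWh × £0.386 = £183.35
Energy charge = £315.65; + service £13.73 = £329.38 ≈ £329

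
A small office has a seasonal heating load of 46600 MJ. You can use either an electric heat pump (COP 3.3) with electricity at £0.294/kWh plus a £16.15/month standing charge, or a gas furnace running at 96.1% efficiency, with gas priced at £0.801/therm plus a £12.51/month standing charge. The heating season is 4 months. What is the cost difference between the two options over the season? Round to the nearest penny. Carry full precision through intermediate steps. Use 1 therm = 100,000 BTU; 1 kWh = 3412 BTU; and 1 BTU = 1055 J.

Heat load = 46600 MJ = 46,600,000,000 J / 1055 = 44,170,616 BTU
Gas: input = 44,170,616 / 0.961 = 45,963,180 BTU = 459.6 therm → 459.6 × £0.801 = £368.17; + 4 × £12.51 standing = £418.21
Heat pump: 44,170,616 BTU / 3412 = 12,950 kWh heat; / 3.3 = 3,923 kWh in → × £0.294 = £1,153.34; + 4 × £16.15 standing = £1,217.94
Difference = |£418.21 − £1,217.94| = £799.74

£799.74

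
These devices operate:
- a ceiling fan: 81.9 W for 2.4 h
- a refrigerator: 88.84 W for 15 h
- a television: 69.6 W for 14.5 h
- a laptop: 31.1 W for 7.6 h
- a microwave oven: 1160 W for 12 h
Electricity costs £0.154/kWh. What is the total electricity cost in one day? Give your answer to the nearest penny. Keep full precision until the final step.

ceiling fan: 81.9 W × 2.4 h = 197 Wh = 0.1966 kWh
refrigerator: 88.84 W × 15 h = 1,333 Wh = 1.333 kWh
television: 69.6 W × 14.5 h = 1,009 Wh = 1.009 kWh
laptop: 31.1 W × 7.6 h = 236 Wh = 0.2364 kWh
microwave oven: 1160 W × 12 h = 13,920 Wh = 13.92 kWh
Total energy = 0.1966 + 1.333 + 1.009 + 0.2364 + 13.92 = 16.69 kWh
Cost = 16.69 kWh × £0.154 = £2.57

£2.57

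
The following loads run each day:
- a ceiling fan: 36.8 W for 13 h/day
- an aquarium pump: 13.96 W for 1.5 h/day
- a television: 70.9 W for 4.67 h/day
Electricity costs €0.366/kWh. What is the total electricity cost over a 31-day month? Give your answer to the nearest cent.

€9.42

ceiling fan: 36.8 W × 13 h × 31 d = 14,830 Wh = 14.83 kWh
aquarium pump: 13.96 W × 1.5 h × 31 d = 649 Wh = 0.6491 kWh
television: 70.9 W × 4.67 h × 31 d = 10,264 Wh = 10.26 kWh
Total energy = 14.83 + 0.6491 + 10.26 = 25.74 kWh
Cost = 25.74 kWh × €0.366 = €9.42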